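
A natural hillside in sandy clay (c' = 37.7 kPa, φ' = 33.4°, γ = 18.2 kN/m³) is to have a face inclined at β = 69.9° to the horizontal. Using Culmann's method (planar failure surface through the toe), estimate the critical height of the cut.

H_c = 33.12 m

Culmann's analysis gives the critical failure plane at α_cr = (β + φ')/2 = (69.9 + 33.4)/2 = 51.7°, and the critical height
H_c = (4c'/γ) · sinβ cosφ' / [1 − cos(β − φ')]
    = (4·37.7/18.2) · sin69.9°·cos33.4° / [1 − cos(36.5°)]
    = 8.286 · 0.9391·0.8348 / [1 − 0.8039]
    = 8.286 · 0.7840 / 0.1961
    = 33.12 m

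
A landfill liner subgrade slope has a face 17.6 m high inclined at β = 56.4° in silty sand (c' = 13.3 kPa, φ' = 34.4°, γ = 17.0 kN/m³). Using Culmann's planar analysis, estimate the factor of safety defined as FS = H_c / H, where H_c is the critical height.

H_c = (4c'/γ) · sinβ cosφ' / [1 − cos(β − φ')]
    = (4·13.3/17.0) · sin56.4°·cos34.4° / [1 − cos22.0°]
    = 3.129 · 0.6873 / 0.0728 = 29.54 m
FS = H_c / H = 29.54 / 17.6 = 1.678

FS = 1.68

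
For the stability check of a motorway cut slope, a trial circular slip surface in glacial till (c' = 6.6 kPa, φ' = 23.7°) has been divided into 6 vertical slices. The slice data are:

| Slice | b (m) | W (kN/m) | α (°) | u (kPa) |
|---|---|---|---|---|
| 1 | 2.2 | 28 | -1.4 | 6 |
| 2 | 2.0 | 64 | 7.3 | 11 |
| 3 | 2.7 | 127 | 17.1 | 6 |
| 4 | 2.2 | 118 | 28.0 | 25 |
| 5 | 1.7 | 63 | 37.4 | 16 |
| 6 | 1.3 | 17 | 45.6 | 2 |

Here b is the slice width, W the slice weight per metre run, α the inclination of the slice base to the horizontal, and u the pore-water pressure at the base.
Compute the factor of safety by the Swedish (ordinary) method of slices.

Ordinary method of slices: FS = Σ[c'·Δl_i + (W_i cosα_i − u_i·Δl_i)·tanφ'] / Σ W_i sinα_i, with Δl_i = b_i / cosα_i.
Slice 1: Δl = 2.2/cos(-1.4°) = 2.201 m; N'_1 = 28·cos(-1.4°) − 6·2.201 = 14.8; c'Δl = 14.52; W sinα = -0.7
Slice 2: Δl = 2.0/cos7.3° = 2.016 m; N'_2 = 64·cos7.3° − 11·2.016 = 41.3; c'Δl = 13.31; W sinα = 8.1
Slice 3: Δl = 2.7/cos17.1° = 2.825 m; N'_3 = 127·cos17.1° − 6·2.825 = 104.4; c'Δl = 18.64; W sinα = 37.3
Slice 4: Δl = 2.2/cos28.0° = 2.492 m; N'_4 = 118·cos28.0° − 25·2.492 = 41.9; c'Δl = 16.44; W sinα = 55.4
Slice 5: Δl = 1.7/cos37.4° = 2.140 m; N'_5 = 63·cos37.4° − 16·2.140 = 15.8; c'Δl = 14.12; W sinα = 38.3
Slice 6: Δl = 1.3/cos45.6° = 1.858 m; N'_6 = 17·cos45.6° − 2·1.858 = 8.2; c'Δl = 12.26; W sinα = 12.1
Σc'Δl = 89.3 kN/m; ΣN' = 226.4 kN/m; ΣW sinα = 150.6 kN/m
Resisting = 89.3 + 226.4·tan23.7° = 89.3 + 99.4 = 188.7 kN/m
FS = 188.7 / 150.6 = 1.253

FS = 1.25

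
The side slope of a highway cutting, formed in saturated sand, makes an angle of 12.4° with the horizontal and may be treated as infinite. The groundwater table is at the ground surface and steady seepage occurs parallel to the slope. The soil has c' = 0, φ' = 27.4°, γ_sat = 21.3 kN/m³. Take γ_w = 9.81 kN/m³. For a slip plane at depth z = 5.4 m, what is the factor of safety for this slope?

With seepage parallel to the slope and the water table at the surface, the effective normal stress on the slip plane uses the buoyant unit weight γ' = γ_sat − γ_w while the driving shear stress uses γ_sat:
FS = [c' + γ' z cos²β tanφ'] / [γ_sat z sinβ cosβ]
(For c' = 0 this reduces to FS = (γ'/γ_sat)·tanφ'/tanβ.)
γ' = 21.3 − 9.81 = 11.49 kN/m³
Numerator = 0.0 + 11.49·5.4·cos²12.4°·tan27.4° = 0.0 + 11.49·5.4·0.9539·0.5184 = 30.679 kPa
Denominator = 21.3·5.4·sin12.4°·cos12.4° = 21.3·5.4·0.2147·0.9767 = 24.123 kPa
FS = 30.679 / 24.123 = 1.272

FS = 1.27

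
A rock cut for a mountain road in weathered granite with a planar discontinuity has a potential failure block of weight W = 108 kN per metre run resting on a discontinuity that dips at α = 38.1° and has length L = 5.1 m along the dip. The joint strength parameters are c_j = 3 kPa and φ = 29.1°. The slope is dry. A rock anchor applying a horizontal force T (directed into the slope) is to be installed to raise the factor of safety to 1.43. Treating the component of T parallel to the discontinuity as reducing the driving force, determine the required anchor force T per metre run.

T = 22 kN/m

Resolving forces along and normal to the sliding plane, with the horizontal anchor force T adding T·sinα to the effective normal force and T·cosα acting up the plane against the driving force:
FS = [c_jL + (W cosα + T sinα) tanφ] / [W sinα − T cosα]
Without the anchor: N' = 85.0 kN/m, driving T_d = 66.6 kN/m, resisting R = 3·5.1 + 85.0·tan29.1° = 62.6 kN/m, FS = 0.94.
Setting FS = 1.43 and solving for T:
1.43·(66.6 − T cos38.1°) = 62.6 + T sin38.1°·tan29.1°
T·(sin38.1°·tan29.1° + 1.43·cos38.1°) = 1.43·66.6 − 62.6
T·(0.6170·0.5566 + 1.43·0.7869) = 95.3 − 62.6 = 32.7
T·1.4688 = 32.7
T = 22.3 kN/m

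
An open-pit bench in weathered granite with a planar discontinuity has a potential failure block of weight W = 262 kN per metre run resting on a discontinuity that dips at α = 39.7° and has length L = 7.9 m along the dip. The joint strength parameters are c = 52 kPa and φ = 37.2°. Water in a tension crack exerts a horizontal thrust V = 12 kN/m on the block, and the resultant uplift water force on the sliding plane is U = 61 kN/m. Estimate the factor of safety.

FS = 2.90

Resolving the block weight along and normal to the plane and applying the Mohr–Coulomb strength on the joint:
N' = W cosα − U − V sinα = 262·cos39.7° − 61 − 12·sin39.7° = 132.9 kN/m
Driving force T = W sinα + V cosα = 262·sin39.7° + 12·cos39.7° = 176.6 kN/m
Resisting force R = c·L + N'·tanφ = 52·7.9 + 132.9·tan37.2° = 410.8 + 100.9 = 511.7 kN/m
FS = R / T = 511.7 / 176.6 = 2.898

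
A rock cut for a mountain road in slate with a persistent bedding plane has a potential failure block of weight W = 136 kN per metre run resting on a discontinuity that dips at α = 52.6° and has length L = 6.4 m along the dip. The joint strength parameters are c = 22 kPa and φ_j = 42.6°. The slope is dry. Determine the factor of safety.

FS = 2.01

Resolving the block weight along and normal to the plane and applying the Mohr–Coulomb strength on the joint:
N' = W cosα = 136·cos52.6° = 82.6 kN/m
Driving force T = W sinα = 136·sin52.6° = 108.0 kN/m
Resisting force R = c·L + N'·tanφ_j = 22·6.4 + 82.6·tan42.6° = 140.8 + 76.0 = 216.8 kN/m
FS = R / T = 216.8 / 108.0 = 2.006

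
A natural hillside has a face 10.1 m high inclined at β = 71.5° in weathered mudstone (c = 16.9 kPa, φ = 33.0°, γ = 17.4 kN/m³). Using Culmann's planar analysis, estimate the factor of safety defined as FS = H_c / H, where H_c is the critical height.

FS = 1.41

H_c = (4c/γ) · sinβ cosφ / [1 − cos(β − φ)]
    = (4·16.9/17.4) · sin71.5°·cos33.0° / [1 − cos38.5°]
    = 3.885 · 0.7953 / 0.2174 = 14.21 m
FS = H_c / H = 14.21 / 10.1 = 1.407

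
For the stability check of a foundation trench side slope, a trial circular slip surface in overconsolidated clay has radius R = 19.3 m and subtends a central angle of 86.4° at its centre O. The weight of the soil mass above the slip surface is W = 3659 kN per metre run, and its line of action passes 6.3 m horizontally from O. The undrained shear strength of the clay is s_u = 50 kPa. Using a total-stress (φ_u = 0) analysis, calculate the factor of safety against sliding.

Taking moments about the centre O, the resisting moment is provided by the undrained shear strength acting along the arc:
Arc length L_a = R·θ = 19.3·(86.4°·π/180) = 19.3·1.5080 = 29.10 m
M_R = s_u·L_a·R = 50·29.10·19.3 = 28085.1 kN·m/m
M_D = W·d = 3659·6.3 = 23051.7 kN·m/m
FS = M_R / M_D = 28085.1 / 23051.7 = 1.218

FS = 1.22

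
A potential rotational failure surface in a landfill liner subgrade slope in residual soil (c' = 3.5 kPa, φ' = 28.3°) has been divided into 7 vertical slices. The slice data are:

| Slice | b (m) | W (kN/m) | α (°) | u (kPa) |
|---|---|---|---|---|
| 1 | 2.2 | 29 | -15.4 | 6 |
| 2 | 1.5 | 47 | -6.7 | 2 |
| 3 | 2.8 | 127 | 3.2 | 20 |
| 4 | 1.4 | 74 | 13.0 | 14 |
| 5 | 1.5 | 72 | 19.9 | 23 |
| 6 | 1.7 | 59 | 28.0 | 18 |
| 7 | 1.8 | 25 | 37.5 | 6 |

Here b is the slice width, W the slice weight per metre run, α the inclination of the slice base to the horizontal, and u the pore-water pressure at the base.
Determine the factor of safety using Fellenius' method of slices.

FS = 2.25

Ordinary method of slices: FS = Σ[c'·Δl_i + (W_i cosα_i − u_i·Δl_i)·tanφ'] / Σ W_i sinα_i, with Δl_i = b_i / cosα_i.
Slice 1: Δl = 2.2/cos(-15.4°) = 2.282 m; N'_1 = 29·cos(-15.4°) − 6·2.282 = 14.3; c'Δl = 7.99; W sinα = -7.7
Slice 2: Δl = 1.5/cos(-6.7°) = 1.510 m; N'_2 = 47·cos(-6.7°) − 2·1.510 = 43.7; c'Δl = 5.29; W sinα = -5.5
Slice 3: Δl = 2.8/cos3.2° = 2.804 m; N'_3 = 127·cos3.2° − 20·2.804 = 70.7; c'Δl = 9.82; W sinα = 7.1
Slice 4: Δl = 1.4/cos13.0° = 1.437 m; N'_4 = 74·cos13.0° − 14·1.437 = 52.0; c'Δl = 5.03; W sinα = 16.6
Slice 5: Δl = 1.5/cos19.9° = 1.595 m; N'_5 = 72·cos19.9° − 23·1.595 = 31.0; c'Δl = 5.58; W sinα = 24.5
Slice 6: Δl = 1.7/cos28.0° = 1.925 m; N'_6 = 59·cos28.0° − 18·1.925 = 17.4; c'Δl = 6.74; W sinα = 27.7
Slice 7: Δl = 1.8/cos37.5° = 2.269 m; N'_7 = 25·cos37.5° − 6·2.269 = 6.2; c'Δl = 7.94; W sinα = 15.2
Σc'Δl = 48.4 kN/m; ΣN' = 235.3 kN/m; ΣW sinα = 78.0 kN/m
Resisting = 48.4 + 235.3·tan28.3° = 48.4 + 126.7 = 175.1 kN/m
FS = 175.1 / 78.0 = 2.245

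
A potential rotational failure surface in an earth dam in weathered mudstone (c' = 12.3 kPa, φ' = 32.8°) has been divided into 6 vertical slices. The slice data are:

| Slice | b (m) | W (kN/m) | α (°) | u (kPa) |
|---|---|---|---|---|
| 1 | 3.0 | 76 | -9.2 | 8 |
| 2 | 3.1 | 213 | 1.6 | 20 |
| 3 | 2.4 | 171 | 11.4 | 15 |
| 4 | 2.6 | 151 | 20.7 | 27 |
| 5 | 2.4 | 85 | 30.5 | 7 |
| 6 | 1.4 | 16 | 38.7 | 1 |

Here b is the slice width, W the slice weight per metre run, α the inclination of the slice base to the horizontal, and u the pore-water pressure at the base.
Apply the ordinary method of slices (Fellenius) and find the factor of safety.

FS = 3.69

Ordinary method of slices: FS = Σ[c'·Δl_i + (W_i cosα_i − u_i·Δl_i)·tanφ'] / Σ W_i sinα_i, with Δl_i = b_i / cosα_i.
Slice 1: Δl = 3.0/cos(-9.2°) = 3.039 m; N'_1 = 76·cos(-9.2°) − 8·3.039 = 50.7; c'Δl = 37.38; W sinα = -12.2
Slice 2: Δl = 3.1/cos1.6° = 3.101 m; N'_2 = 213·cos1.6° − 20·3.101 = 150.9; c'Δl = 38.14; W sinα = 5.9
Slice 3: Δl = 2.4/cos11.4° = 2.448 m; N'_3 = 171·cos11.4° − 15·2.448 = 130.9; c'Δl = 30.11; W sinα = 33.8
Slice 4: Δl = 2.6/cos20.7° = 2.779 m; N'_4 = 151·cos20.7° − 27·2.779 = 66.2; c'Δl = 34.19; W sinα = 53.4
Slice 5: Δl = 2.4/cos30.5° = 2.785 m; N'_5 = 85·cos30.5° − 7·2.785 = 53.7; c'Δl = 34.26; W sinα = 43.1
Slice 6: Δl = 1.4/cos38.7° = 1.794 m; N'_6 = 16·cos38.7° − 1·1.794 = 10.7; c'Δl = 22.06; W sinα = 10.0
Σc'Δl = 196.2 kN/m; ΣN' = 463.1 kN/m; ΣW sinα = 134.1 kN/m
Resisting = 196.2 + 463.1·tan32.8° = 196.2 + 298.5 = 494.6 kN/m
FS = 494.6 / 134.1 = 3.688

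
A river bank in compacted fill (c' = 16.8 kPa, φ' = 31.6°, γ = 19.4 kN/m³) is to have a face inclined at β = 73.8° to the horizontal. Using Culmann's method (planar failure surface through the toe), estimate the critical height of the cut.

Culmann's analysis gives the critical failure plane at α_cr = (β + φ')/2 = (73.8 + 31.6)/2 = 52.7°, and the critical height
H_c = (4c'/γ) · sinβ cosφ' / [1 − cos(β − φ')]
    = (4·16.8/19.4) · sin73.8°·cos31.6° / [1 − cos(42.2°)]
    = 3.464 · 0.9603·0.8517 / [1 − 0.7408]
    = 3.464 · 0.8179 / 0.2592
    = 10.93 m

H_c = 10.93 m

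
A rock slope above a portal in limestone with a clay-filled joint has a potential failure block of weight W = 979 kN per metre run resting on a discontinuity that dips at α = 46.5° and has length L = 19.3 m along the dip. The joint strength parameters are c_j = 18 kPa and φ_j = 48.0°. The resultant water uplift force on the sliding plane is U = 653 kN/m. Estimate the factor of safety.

FS = 0.52

Resolving the block weight along and normal to the plane and applying the Mohr–Coulomb strength on the joint:
N' = W cosα − U = 979·cos46.5° − 653 = 20.9 kN/m
Driving force T = W sinα = 979·sin46.5° = 710.1 kN/m
Resisting force R = c_j·L + N'·tanφ_j = 18·19.3 + 20.9·tan48.0° = 347.4 + 23.2 = 370.6 kN/m
FS = R / T = 370.6 / 710.1 = 0.522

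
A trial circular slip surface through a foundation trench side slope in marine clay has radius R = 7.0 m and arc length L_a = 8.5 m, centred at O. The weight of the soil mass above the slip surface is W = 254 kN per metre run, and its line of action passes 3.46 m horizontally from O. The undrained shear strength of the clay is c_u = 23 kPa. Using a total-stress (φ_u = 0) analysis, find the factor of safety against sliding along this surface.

Taking moments about the centre O, the resisting moment is provided by the undrained shear strength acting along the arc:
M_R = c_u·L_a·R = 23·8.50·7.0 = 1368.5 kN·m/m
M_D = W·d = 254·3.46 = 878.8 kN·m/m
FS = M_R / M_D = 1368.5 / 878.8 = 1.557

FS = 1.56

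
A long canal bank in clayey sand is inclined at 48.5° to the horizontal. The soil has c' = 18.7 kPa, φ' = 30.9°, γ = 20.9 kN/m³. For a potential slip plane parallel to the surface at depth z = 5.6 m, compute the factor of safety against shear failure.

For an infinite slope with a slip plane parallel to the surface (no pore pressure): FS = [c' + γz cos²β tanφ'] / [γz sinβ cosβ].
γz = 20.9·5.6 = 117.04 kN/m²
Numerator = 18.7 + 117.04·cos²48.5°·tan30.9° = 18.7 + 117.04·0.4391·0.5985 = 49.455 kPa
Denominator = 117.04·sin48.5°·cos48.5° = 117.04·0.7490·0.6626 = 58.084 kPa
FS = 49.455 / 58.084 = 0.851

FS = 0.85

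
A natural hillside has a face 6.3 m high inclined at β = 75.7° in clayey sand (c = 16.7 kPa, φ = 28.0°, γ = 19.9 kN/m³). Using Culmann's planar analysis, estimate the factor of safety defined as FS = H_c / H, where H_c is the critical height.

H_c = (4c/γ) · sinβ cosφ / [1 − cos(β − φ)]
    = (4·16.7/19.9) · sin75.7°·cos28.0° / [1 − cos47.7°]
    = 3.357 · 0.8556 / 0.3270 = 8.78 m
FS = H_c / H = 8.78 / 6.3 = 1.394

FS = 1.39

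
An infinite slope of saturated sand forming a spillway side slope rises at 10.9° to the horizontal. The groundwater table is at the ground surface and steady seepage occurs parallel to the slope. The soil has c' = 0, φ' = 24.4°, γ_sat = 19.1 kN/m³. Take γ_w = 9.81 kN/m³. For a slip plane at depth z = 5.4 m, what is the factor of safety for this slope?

FS = 1.15

With seepage parallel to the slope and the water table at the surface, the effective normal stress on the slip plane uses the buoyant unit weight γ' = γ_sat − γ_w while the driving shear stress uses γ_sat:
FS = [c' + γ' z cos²β tanφ'] / [γ_sat z sinβ cosβ]
(For c' = 0 this reduces to FS = (γ'/γ_sat)·tanφ'/tanβ.)
γ' = 19.1 − 9.81 = 9.29 kN/m³
Numerator = 0.0 + 9.29·5.4·cos²10.9°·tan24.4° = 0.0 + 9.29·5.4·0.9642·0.4536 = 21.943 kPa
Denominator = 19.1·5.4·sin10.9°·cos10.9° = 19.1·5.4·0.1891·0.9820 = 19.151 kPa
FS = 21.943 / 19.151 = 1.146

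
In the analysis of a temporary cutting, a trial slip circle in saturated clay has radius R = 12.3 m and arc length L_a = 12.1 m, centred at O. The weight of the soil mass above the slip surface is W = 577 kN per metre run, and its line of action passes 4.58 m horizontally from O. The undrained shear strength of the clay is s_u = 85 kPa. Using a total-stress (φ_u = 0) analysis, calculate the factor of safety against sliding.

FS = 4.79

Taking moments about the centre O, the resisting moment is provided by the undrained shear strength acting along the arc:
M_R = s_u·L_a·R = 85·12.10·12.3 = 12650.6 kN·m/m
M_D = W·d = 577·4.58 = 2642.7 kN·m/m
FS = M_R / M_D = 12650.6 / 2642.7 = 4.787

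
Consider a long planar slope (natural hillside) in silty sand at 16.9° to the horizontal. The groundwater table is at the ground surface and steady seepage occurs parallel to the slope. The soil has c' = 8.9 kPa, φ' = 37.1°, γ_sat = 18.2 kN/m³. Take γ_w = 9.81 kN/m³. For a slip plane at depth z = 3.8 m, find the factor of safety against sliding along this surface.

With seepage parallel to the slope and the water table at the surface, the effective normal stress on the slip plane uses the buoyant unit weight γ' = γ_sat − γ_w while the driving shear stress uses γ_sat:
FS = [c' + γ' z cos²β tanφ'] / [γ_sat z sinβ cosβ]
γ' = 18.2 − 9.81 = 8.39 kN/m³
Numerator = 8.9 + 8.39·3.8·cos²16.9°·tan37.1° = 8.9 + 8.39·3.8·0.9155·0.7563 = 30.975 kPa
Denominator = 18.2·3.8·sin16.9°·cos16.9° = 18.2·3.8·0.2907·0.9568 = 19.237 kPa
FS = 30.975 / 19.237 = 1.610

FS = 1.61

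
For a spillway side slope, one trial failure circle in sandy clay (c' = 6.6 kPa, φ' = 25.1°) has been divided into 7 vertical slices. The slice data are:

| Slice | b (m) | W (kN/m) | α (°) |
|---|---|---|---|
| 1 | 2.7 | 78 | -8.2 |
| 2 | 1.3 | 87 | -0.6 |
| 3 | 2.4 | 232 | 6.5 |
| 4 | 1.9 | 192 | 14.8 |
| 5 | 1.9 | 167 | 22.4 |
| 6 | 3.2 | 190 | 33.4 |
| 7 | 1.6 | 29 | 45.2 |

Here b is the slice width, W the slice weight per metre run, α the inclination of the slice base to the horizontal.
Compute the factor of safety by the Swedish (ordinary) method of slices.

Ordinary method of slices: FS = Σ[c'·Δl_i + (W_i cosα_i)·tanφ'] / Σ W_i sinα_i, with Δl_i = b_i / cosα_i.
Slice 1: Δl = 2.7/cos(-8.2°) = 2.728 m; N'_1 = 78·cos(-8.2°) = 77.2; c'Δl = 18.00; W sinα = -11.1
Slice 2: Δl = 1.3/cos(-0.6°) = 1.300 m; N'_2 = 87·cos(-0.6°) = 87.0; c'Δl = 8.58; W sinα = -0.9
Slice 3: Δl = 2.4/cos6.5° = 2.416 m; N'_3 = 232·cos6.5° = 230.5; c'Δl = 15.94; W sinα = 26.3
Slice 4: Δl = 1.9/cos14.8° = 1.965 m; N'_4 = 192·cos14.8° = 185.6; c'Δl = 12.97; W sinα = 49.0
Slice 5: Δl = 1.9/cos22.4° = 2.055 m; N'_5 = 167·cos22.4° = 154.4; c'Δl = 13.56; W sinα = 63.6
Slice 6: Δl = 3.2/cos33.4° = 3.833 m; N'_6 = 190·cos33.4° = 158.6; c'Δl = 25.30; W sinα = 104.6
Slice 7: Δl = 1.6/cos45.2° = 2.271 m; N'_7 = 29·cos45.2° = 20.4; c'Δl = 14.99; W sinα = 20.6
Σc'Δl = 109.3 kN/m; ΣN' = 913.8 kN/m; ΣW sinα = 252.1 kN/m
Resisting = 109.3 + 913.8·tan25.1° = 109.3 + 428.1 = 537.4 kN/m
FS = 537.4 / 252.1 = 2.132

FS = 2.13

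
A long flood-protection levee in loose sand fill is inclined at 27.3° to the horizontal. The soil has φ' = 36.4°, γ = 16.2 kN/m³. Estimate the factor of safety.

For a dry cohesionless infinite slope the factor of safety is FS = tanφ' / tanβ.
FS = tan36.4° / tan27.3° = 0.7373 / 0.5161 = 1.428

FS = 1.43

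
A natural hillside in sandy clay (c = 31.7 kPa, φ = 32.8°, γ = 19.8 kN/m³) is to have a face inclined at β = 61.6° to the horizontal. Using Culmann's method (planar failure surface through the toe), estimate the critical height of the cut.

Culmann's analysis gives the critical failure plane at α_cr = (β + φ)/2 = (61.6 + 32.8)/2 = 47.2°, and the critical height
H_c = (4c/γ) · sinβ cosφ / [1 − cos(β − φ)]
    = (4·31.7/19.8) · sin61.6°·cos32.8° / [1 − cos(28.8°)]
    = 6.404 · 0.8796·0.8406 / [1 − 0.8763]
    = 6.404 · 0.7394 / 0.1237
    = 38.28 m

H_c = 38.28 m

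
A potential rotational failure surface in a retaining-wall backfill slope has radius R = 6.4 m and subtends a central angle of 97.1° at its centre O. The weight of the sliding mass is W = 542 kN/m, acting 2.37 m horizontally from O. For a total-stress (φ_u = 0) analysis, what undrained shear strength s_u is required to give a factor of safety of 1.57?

s_u = 29.1 kPa

FS = s_u·L_a·R / (W·d), so s_u = FS·W·d / (L_a·R).
Arc length L_a = R·θ = 6.4·(97.1°·π/180) = 6.4·1.6947 = 10.85 m
s_u = 1.57·542·2.37 / (10.85·6.4) = 2016.7 / 69.42 = 29.05 kPa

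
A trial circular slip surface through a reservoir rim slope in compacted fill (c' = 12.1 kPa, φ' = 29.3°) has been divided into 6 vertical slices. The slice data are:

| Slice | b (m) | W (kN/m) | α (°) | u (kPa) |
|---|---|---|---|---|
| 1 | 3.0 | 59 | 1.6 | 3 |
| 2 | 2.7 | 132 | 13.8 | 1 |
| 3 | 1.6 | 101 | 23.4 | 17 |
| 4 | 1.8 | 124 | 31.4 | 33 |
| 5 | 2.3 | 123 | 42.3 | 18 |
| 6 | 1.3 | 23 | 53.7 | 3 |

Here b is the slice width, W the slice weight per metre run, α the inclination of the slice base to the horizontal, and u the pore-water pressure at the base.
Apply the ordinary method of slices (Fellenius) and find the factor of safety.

Ordinary method of slices: FS = Σ[c'·Δl_i + (W_i cosα_i − u_i·Δl_i)·tanφ'] / Σ W_i sinα_i, with Δl_i = b_i / cosα_i.
Slice 1: Δl = 3.0/cos1.6° = 3.001 m; N'_1 = 59·cos1.6° − 3·3.001 = 50.0; c'Δl = 36.31; W sinα = 1.6
Slice 2: Δl = 2.7/cos13.8° = 2.780 m; N'_2 = 132·cos13.8° − 1·2.780 = 125.4; c'Δl = 33.64; W sinα = 31.5
Slice 3: Δl = 1.6/cos23.4° = 1.743 m; N'_3 = 101·cos23.4° − 17·1.743 = 63.1; c'Δl = 21.09; W sinα = 40.1
Slice 4: Δl = 1.8/cos31.4° = 2.109 m; N'_4 = 124·cos31.4° − 33·2.109 = 36.2; c'Δl = 25.52; W sinα = 64.6
Slice 5: Δl = 2.3/cos42.3° = 3.110 m; N'_5 = 123·cos42.3° − 18·3.110 = 35.0; c'Δl = 37.63; W sinα = 82.8
Slice 6: Δl = 1.3/cos53.7° = 2.196 m; N'_6 = 23·cos53.7° − 3·2.196 = 7.0; c'Δl = 26.57; W sinα = 18.5
Σc'Δl = 180.8 kN/m; ΣN' = 316.7 kN/m; ΣW sinα = 239.2 kN/m
Resisting = 180.8 + 316.7·tan29.3° = 180.8 + 177.7 = 358.5 kN/m
FS = 358.5 / 239.2 = 1.499

FS = 1.50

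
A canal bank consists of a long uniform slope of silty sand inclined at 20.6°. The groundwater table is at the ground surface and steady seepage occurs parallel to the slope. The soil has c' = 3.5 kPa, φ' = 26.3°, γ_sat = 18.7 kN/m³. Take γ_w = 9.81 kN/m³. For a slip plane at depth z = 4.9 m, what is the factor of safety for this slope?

With seepage parallel to the slope and the water table at the surface, the effective normal stress on the slip plane uses the buoyant unit weight γ' = γ_sat − γ_w while the driving shear stress uses γ_sat:
FS = [c' + γ' z cos²β tanφ'] / [γ_sat z sinβ cosβ]
γ' = 18.7 − 9.81 = 8.89 kN/m³
Numerator = 3.5 + 8.89·4.9·cos²20.6°·tan26.3° = 3.5 + 8.89·4.9·0.8762·0.4942 = 22.364 kPa
Denominator = 18.7·4.9·sin20.6°·cos20.6° = 18.7·4.9·0.3518·0.9361 = 30.178 kPa
FS = 22.364 / 30.178 = 0.741

FS = 0.74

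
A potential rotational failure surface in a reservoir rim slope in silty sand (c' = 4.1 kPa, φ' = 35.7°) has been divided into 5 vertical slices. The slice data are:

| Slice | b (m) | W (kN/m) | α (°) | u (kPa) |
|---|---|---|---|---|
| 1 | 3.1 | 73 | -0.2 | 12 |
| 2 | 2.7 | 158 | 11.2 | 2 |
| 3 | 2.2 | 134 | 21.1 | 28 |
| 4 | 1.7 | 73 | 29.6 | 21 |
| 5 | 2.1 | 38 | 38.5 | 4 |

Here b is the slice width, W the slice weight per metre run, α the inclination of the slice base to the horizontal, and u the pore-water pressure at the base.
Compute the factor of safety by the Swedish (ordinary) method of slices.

Ordinary method of slices: FS = Σ[c'·Δl_i + (W_i cosα_i − u_i·Δl_i)·tanφ'] / Σ W_i sinα_i, with Δl_i = b_i / cosα_i.
Slice 1: Δl = 3.1/cos(-0.2°) = 3.100 m; N'_1 = 73·cos(-0.2°) − 12·3.100 = 35.8; c'Δl = 12.71; W sinα = -0.3
Slice 2: Δl = 2.7/cos11.2° = 2.752 m; N'_2 = 158·cos11.2° − 2·2.752 = 149.5; c'Δl = 11.28; W sinα = 30.7
Slice 3: Δl = 2.2/cos21.1° = 2.358 m; N'_3 = 134·cos21.1° − 28·2.358 = 59.0; c'Δl = 9.67; W sinα = 48.2
Slice 4: Δl = 1.7/cos29.6° = 1.955 m; N'_4 = 73·cos29.6° − 21·1.955 = 22.4; c'Δl = 8.02; W sinα = 36.1
Slice 5: Δl = 2.1/cos38.5° = 2.683 m; N'_5 = 38·cos38.5° − 4·2.683 = 19.0; c'Δl = 11.00; W sinα = 23.7
Σc'Δl = 52.7 kN/m; ΣN' = 285.7 kN/m; ΣW sinα = 138.4 kN/m
Resisting = 52.7 + 285.7·tan35.7° = 52.7 + 205.3 = 258.0 kN/m
FS = 258.0 / 138.4 = 1.864

FS = 1.86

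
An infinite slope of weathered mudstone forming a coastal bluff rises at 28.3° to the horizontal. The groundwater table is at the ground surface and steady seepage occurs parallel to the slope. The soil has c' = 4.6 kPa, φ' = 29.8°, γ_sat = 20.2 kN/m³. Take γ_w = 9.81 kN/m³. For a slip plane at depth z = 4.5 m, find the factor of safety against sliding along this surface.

FS = 0.67

With seepage parallel to the slope and the water table at the surface, the effective normal stress on the slip plane uses the buoyant unit weight γ' = γ_sat − γ_w while the driving shear stress uses γ_sat:
FS = [c' + γ' z cos²β tanφ'] / [γ_sat z sinβ cosβ]
γ' = 20.2 − 9.81 = 10.39 kN/m³
Numerator = 4.6 + 10.39·4.5·cos²28.3°·tan29.8° = 4.6 + 10.39·4.5·0.7752·0.5727 = 25.358 kPa
Denominator = 20.2·4.5·sin28.3°·cos28.3° = 20.2·4.5·0.4741·0.8805 = 37.944 kPa
FS = 25.358 / 37.944 = 0.668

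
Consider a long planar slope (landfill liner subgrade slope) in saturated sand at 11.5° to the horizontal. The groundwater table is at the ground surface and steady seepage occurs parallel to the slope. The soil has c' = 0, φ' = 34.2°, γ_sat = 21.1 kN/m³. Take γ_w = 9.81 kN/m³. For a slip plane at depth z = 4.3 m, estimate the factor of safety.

FS = 1.79

With seepage parallel to the slope and the water table at the surface, the effective normal stress on the slip plane uses the buoyant unit weight γ' = γ_sat − γ_w while the driving shear stress uses γ_sat:
FS = [c' + γ' z cos²β tanφ'] / [γ_sat z sinβ cosβ]
(For c' = 0 this reduces to FS = (γ'/γ_sat)·tanφ'/tanβ.)
γ' = 21.1 − 9.81 = 11.29 kN/m³
Numerator = 0.0 + 11.29·4.3·cos²11.5°·tan34.2° = 0.0 + 11.29·4.3·0.9603·0.6796 = 31.681 kPa
Denominator = 21.1·4.3·sin11.5°·cos11.5° = 21.1·4.3·0.1994·0.9799 = 17.726 kPa
FS = 31.681 / 17.726 = 1.787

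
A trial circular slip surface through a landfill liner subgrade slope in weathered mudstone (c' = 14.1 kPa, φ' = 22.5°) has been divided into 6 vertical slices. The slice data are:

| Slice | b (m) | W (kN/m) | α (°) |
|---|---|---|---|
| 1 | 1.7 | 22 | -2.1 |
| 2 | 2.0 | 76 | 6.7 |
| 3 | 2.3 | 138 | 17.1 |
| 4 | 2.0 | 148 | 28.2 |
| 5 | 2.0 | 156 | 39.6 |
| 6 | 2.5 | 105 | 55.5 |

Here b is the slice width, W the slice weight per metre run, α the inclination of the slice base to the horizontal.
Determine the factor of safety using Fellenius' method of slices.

Ordinary method of slices: FS = Σ[c'·Δl_i + (W_i cosα_i)·tanφ'] / Σ W_i sinα_i, with Δl_i = b_i / cosα_i.
Slice 1: Δl = 1.7/cos(-2.1°) = 1.701 m; N'_1 = 22·cos(-2.1°) = 22.0; c'Δl = 23.99; W sinα = -0.8
Slice 2: Δl = 2.0/cos6.7° = 2.014 m; N'_2 = 76·cos6.7° = 75.5; c'Δl = 28.39; W sinα = 8.9
Slice 3: Δl = 2.3/cos17.1° = 2.406 m; N'_3 = 138·cos17.1° = 131.9; c'Δl = 33.93; W sinα = 40.6
Slice 4: Δl = 2.0/cos28.2° = 2.269 m; N'_4 = 148·cos28.2° = 130.4; c'Δl = 32.00; W sinα = 69.9
Slice 5: Δl = 2.0/cos39.6° = 2.596 m; N'_5 = 156·cos39.6° = 120.2; c'Δl = 36.60; W sinα = 99.4
Slice 6: Δl = 2.5/cos55.5° = 4.414 m; N'_6 = 105·cos55.5° = 59.5; c'Δl = 62.23; W sinα = 86.5
Σc'Δl = 217.1 kN/m; ΣN' = 539.5 kN/m; ΣW sinα = 304.5 kN/m
Resisting = 217.1 + 539.5·tan22.5° = 217.1 + 223.5 = 440.6 kN/m
FS = 440.6 / 304.5 = 1.447

FS = 1.45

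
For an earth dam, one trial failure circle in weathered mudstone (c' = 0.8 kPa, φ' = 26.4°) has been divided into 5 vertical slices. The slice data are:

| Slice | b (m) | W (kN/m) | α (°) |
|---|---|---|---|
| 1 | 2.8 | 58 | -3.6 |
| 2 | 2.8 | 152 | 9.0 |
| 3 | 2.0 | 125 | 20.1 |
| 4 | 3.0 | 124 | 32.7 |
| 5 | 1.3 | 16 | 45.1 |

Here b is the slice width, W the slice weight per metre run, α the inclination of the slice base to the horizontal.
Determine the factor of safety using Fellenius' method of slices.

Ordinary method of slices: FS = Σ[c'·Δl_i + (W_i cosα_i)·tanφ'] / Σ W_i sinα_i, with Δl_i = b_i / cosα_i.
Slice 1: Δl = 2.8/cos(-3.6°) = 2.806 m; N'_1 = 58·cos(-3.6°) = 57.9; c'Δl = 2.24; W sinα = -3.6
Slice 2: Δl = 2.8/cos9.0° = 2.835 m; N'_2 = 152·cos9.0° = 150.1; c'Δl = 2.27; W sinα = 23.8
Slice 3: Δl = 2.0/cos20.1° = 2.130 m; N'_3 = 125·cos20.1° = 117.4; c'Δl = 1.70; W sinα = 43.0
Slice 4: Δl = 3.0/cos32.7° = 3.565 m; N'_4 = 124·cos32.7° = 104.3; c'Δl = 2.85; W sinα = 67.0
Slice 5: Δl = 1.3/cos45.1° = 1.842 m; N'_5 = 16·cos45.1° = 11.3; c'Δl = 1.47; W sinα = 11.3
Σc'Δl = 10.5 kN/m; ΣN' = 441.0 kN/m; ΣW sinα = 141.4 kN/m
Resisting = 10.5 + 441.0·tan26.4° = 10.5 + 218.9 = 229.5 kN/m
FS = 229.5 / 141.4 = 1.623

FS = 1.62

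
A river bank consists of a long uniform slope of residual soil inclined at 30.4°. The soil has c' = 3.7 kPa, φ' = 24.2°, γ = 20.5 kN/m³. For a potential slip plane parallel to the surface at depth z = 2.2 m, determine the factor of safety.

FS = 0.95

For an infinite slope with a slip plane parallel to the surface (no pore pressure): FS = [c' + γz cos²β tanφ'] / [γz sinβ cosβ].
γz = 20.5·2.2 = 45.10 kN/m²
Numerator = 3.7 + 45.10·cos²30.4°·tan24.2° = 3.7 + 45.10·0.7439·0.4494 = 18.779 kPa
Denominator = 45.10·sin30.4°·cos30.4° = 45.10·0.5060·0.8625 = 19.684 kPa
FS = 18.779 / 19.684 = 0.954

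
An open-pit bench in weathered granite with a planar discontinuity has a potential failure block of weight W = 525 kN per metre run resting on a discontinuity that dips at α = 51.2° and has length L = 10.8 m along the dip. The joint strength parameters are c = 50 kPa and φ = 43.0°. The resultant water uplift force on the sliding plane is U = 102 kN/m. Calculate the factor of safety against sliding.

Resolving the block weight along and normal to the plane and applying the Mohr–Coulomb strength on the joint:
N' = W cosα − U = 525·cos51.2° − 102 = 227.0 kN/m
Driving force T = W sinα = 525·sin51.2° = 409.2 kN/m
Resisting force R = c·L + N'·tanφ = 50·10.8 + 227.0·tan43.0° = 540.0 + 211.7 = 751.7 kN/m
FS = R / T = 751.7 / 409.2 = 1.837

FS = 1.84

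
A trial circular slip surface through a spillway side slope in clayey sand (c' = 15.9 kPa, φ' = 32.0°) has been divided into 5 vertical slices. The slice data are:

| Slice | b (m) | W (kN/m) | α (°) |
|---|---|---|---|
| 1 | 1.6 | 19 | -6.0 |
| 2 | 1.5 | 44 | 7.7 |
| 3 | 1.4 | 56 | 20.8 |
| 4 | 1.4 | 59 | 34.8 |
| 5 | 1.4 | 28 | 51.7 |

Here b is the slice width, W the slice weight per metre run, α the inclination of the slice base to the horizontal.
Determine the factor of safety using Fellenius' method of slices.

Ordinary method of slices: FS = Σ[c'·Δl_i + (W_i cosα_i)·tanφ'] / Σ W_i sinα_i, with Δl_i = b_i / cosα_i.
Slice 1: Δl = 1.6/cos(-6.0°) = 1.609 m; N'_1 = 19·cos(-6.0°) = 18.9; c'Δl = 25.58; W sinα = -2.0
Slice 2: Δl = 1.5/cos7.7° = 1.514 m; N'_2 = 44·cos7.7° = 43.6; c'Δl = 24.07; W sinα = 5.9
Slice 3: Δl = 1.4/cos20.8° = 1.498 m; N'_3 = 56·cos20.8° = 52.4; c'Δl = 23.81; W sinα = 19.9
Slice 4: Δl = 1.4/cos34.8° = 1.705 m; N'_4 = 59·cos34.8° = 48.4; c'Δl = 27.11; W sinα = 33.7
Slice 5: Δl = 1.4/cos51.7° = 2.259 m; N'_5 = 28·cos51.7° = 17.4; c'Δl = 35.92; W sinα = 22.0
Σc'Δl = 136.5 kN/m; ΣN' = 180.7 kN/m; ΣW sinα = 79.4 kN/m
Resisting = 136.5 + 180.7·tan32.0° = 136.5 + 112.9 = 249.4 kN/m
FS = 249.4 / 79.4 = 3.139

FS = 3.14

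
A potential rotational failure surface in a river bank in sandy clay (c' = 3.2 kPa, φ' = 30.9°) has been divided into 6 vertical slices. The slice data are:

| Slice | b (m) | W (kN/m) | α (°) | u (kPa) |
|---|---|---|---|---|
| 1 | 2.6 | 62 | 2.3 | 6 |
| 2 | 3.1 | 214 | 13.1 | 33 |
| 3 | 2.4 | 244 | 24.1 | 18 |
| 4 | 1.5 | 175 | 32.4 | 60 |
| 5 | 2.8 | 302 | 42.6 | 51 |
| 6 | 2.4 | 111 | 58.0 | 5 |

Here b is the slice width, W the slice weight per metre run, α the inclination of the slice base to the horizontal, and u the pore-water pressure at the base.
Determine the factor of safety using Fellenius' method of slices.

Ordinary method of slices: FS = Σ[c'·Δl_i + (W_i cosα_i − u_i·Δl_i)·tanφ'] / Σ W_i sinα_i, with Δl_i = b_i / cosα_i.
Slice 1: Δl = 2.6/cos2.3° = 2.602 m; N'_1 = 62·cos2.3° − 6·2.602 = 46.3; c'Δl = 8.33; W sinα = 2.5
Slice 2: Δl = 3.1/cos13.1° = 3.183 m; N'_2 = 214·cos13.1° − 33·3.183 = 103.4; c'Δl = 10.19; W sinα = 48.5
Slice 3: Δl = 2.4/cos24.1° = 2.629 m; N'_3 = 244·cos24.1° − 18·2.629 = 175.4; c'Δl = 8.41; W sinα = 99.6
Slice 4: Δl = 1.5/cos32.4° = 1.777 m; N'_4 = 175·cos32.4° − 60·1.777 = 41.2; c'Δl = 5.68; W sinα = 93.8
Slice 5: Δl = 2.8/cos42.6° = 3.804 m; N'_5 = 302·cos42.6° − 51·3.804 = 28.3; c'Δl = 12.17; W sinα = 204.4
Slice 6: Δl = 2.4/cos58.0° = 4.529 m; N'_6 = 111·cos58.0° − 5·4.529 = 36.2; c'Δl = 14.49; W sinα = 94.1
Σc'Δl = 59.3 kN/m; ΣN' = 430.8 kN/m; ΣW sinα = 542.9 kN/m
Resisting = 59.3 + 430.8·tan30.9° = 59.3 + 257.8 = 317.1 kN/m
FS = 317.1 / 542.9 = 0.584

FS = 0.58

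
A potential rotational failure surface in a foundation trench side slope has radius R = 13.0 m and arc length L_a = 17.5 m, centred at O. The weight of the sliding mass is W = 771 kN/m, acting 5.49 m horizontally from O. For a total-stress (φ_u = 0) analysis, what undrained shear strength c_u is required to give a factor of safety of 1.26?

c_u = 23.4 kPa

FS = c_u·L_a·R / (W·d), so c_u = FS·W·d / (L_a·R).
c_u = 1.26·771·5.49 / (17.50·13.0) = 5333.3 / 227.50 = 23.44 kPa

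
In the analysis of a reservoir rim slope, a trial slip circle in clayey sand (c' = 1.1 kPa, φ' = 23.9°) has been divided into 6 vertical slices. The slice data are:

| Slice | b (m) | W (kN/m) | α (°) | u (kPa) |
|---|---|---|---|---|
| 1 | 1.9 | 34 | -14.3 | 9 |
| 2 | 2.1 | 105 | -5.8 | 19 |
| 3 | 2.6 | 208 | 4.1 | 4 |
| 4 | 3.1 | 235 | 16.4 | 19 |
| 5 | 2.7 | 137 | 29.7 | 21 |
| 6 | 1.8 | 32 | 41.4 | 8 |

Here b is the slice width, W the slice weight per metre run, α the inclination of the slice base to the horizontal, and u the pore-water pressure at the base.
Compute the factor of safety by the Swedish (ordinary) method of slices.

FS = 1.57

Ordinary method of slices: FS = Σ[c'·Δl_i + (W_i cosα_i − u_i·Δl_i)·tanφ'] / Σ W_i sinα_i, with Δl_i = b_i / cosα_i.
Slice 1: Δl = 1.9/cos(-14.3°) = 1.961 m; N'_1 = 34·cos(-14.3°) − 9·1.961 = 15.3; c'Δl = 2.16; W sinα = -8.4
Slice 2: Δl = 2.1/cos(-5.8°) = 2.111 m; N'_2 = 105·cos(-5.8°) − 19·2.111 = 64.4; c'Δl = 2.32; W sinα = -10.6
Slice 3: Δl = 2.6/cos4.1° = 2.607 m; N'_3 = 208·cos4.1° − 4·2.607 = 197.0; c'Δl = 2.87; W sinα = 14.9
Slice 4: Δl = 3.1/cos16.4° = 3.231 m; N'_4 = 235·cos16.4° − 19·3.231 = 164.0; c'Δl = 3.55; W sinα = 66.4
Slice 5: Δl = 2.7/cos29.7° = 3.108 m; N'_5 = 137·cos29.7° − 21·3.108 = 53.7; c'Δl = 3.42; W sinα = 67.9
Slice 6: Δl = 1.8/cos41.4° = 2.400 m; N'_6 = 32·cos41.4° − 8·2.400 = 4.8; c'Δl = 2.64; W sinα = 21.2
Σc'Δl = 17.0 kN/m; ΣN' = 499.3 kN/m; ΣW sinα = 151.3 kN/m
Resisting = 17.0 + 499.3·tan23.9° = 17.0 + 221.2 = 238.2 kN/m
FS = 238.2 / 151.3 = 1.575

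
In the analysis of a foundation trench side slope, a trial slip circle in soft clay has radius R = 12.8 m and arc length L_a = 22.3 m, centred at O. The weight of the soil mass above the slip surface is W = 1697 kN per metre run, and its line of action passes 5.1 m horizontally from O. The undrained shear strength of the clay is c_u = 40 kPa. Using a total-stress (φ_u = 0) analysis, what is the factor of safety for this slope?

FS = 1.32

Taking moments about the centre O, the resisting moment is provided by the undrained shear strength acting along the arc:
M_R = c_u·L_a·R = 40·22.30·12.8 = 11417.6 kN·m/m
M_D = W·d = 1697·5.1 = 8654.7 kN·m/m
FS = M_R / M_D = 11417.6 / 8654.7 = 1.319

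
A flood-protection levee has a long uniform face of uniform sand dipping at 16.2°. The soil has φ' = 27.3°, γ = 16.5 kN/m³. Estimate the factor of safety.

For a dry cohesionless infinite slope the factor of safety is FS = tanφ' / tanβ.
FS = tan27.3° / tan16.2° = 0.5161 / 0.2905 = 1.777

FS = 1.78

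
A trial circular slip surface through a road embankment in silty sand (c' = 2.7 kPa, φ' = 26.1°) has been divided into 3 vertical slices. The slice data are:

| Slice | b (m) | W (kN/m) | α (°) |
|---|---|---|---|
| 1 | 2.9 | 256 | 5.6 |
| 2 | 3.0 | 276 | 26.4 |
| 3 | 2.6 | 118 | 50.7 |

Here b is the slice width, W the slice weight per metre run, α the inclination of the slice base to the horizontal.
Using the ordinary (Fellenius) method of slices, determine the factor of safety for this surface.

FS = 1.30

Ordinary method of slices: FS = Σ[c'·Δl_i + (W_i cosα_i)·tanφ'] / Σ W_i sinα_i, with Δl_i = b_i / cosα_i.
Slice 1: Δl = 2.9/cos5.6° = 2.914 m; N'_1 = 256·cos5.6° = 254.8; c'Δl = 7.87; W sinα = 25.0
Slice 2: Δl = 3.0/cos26.4° = 3.349 m; N'_2 = 276·cos26.4° = 247.2; c'Δl = 9.04; W sinα = 122.7
Slice 3: Δl = 2.6/cos50.7° = 4.105 m; N'_3 = 118·cos50.7° = 74.7; c'Δl = 11.08; W sinα = 91.3
Σc'Δl = 28.0 kN/m; ΣN' = 576.7 kN/m; ΣW sinα = 239.0 kN/m
Resisting = 28.0 + 576.7·tan26.1° = 28.0 + 282.5 = 310.5 kN/m
FS = 310.5 / 239.0 = 1.299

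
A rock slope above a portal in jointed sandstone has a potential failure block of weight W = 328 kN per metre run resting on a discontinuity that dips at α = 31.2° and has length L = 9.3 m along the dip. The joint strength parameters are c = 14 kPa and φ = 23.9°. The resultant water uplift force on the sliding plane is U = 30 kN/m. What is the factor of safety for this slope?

FS = 1.42

Resolving the block weight along and normal to the plane and applying the Mohr–Coulomb strength on the joint:
N' = W cosα − U = 328·cos31.2° − 30 = 250.6 kN/m
Driving force T = W sinα = 328·sin31.2° = 169.9 kN/m
Resisting force R = c·L + N'·tanφ = 14·9.3 + 250.6·tan23.9° = 130.2 + 111.0 = 241.2 kN/m
FS = R / T = 241.2 / 169.9 = 1.420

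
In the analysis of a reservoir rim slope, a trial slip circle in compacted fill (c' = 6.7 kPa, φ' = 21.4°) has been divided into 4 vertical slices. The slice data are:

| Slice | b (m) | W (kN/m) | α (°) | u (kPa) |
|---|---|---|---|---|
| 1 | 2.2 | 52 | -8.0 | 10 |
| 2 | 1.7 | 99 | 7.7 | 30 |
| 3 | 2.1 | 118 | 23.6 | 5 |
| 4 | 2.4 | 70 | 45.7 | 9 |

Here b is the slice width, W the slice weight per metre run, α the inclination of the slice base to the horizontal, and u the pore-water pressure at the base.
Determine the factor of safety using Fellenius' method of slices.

Ordinary method of slices: FS = Σ[c'·Δl_i + (W_i cosα_i − u_i·Δl_i)·tanφ'] / Σ W_i sinα_i, with Δl_i = b_i / cosα_i.
Slice 1: Δl = 2.2/cos(-8.0°) = 2.222 m; N'_1 = 52·cos(-8.0°) − 10·2.222 = 29.3; c'Δl = 14.88; W sinα = -7.2
Slice 2: Δl = 1.7/cos7.7° = 1.715 m; N'_2 = 99·cos7.7° − 30·1.715 = 46.6; c'Δl = 11.49; W sinα = 13.3
Slice 3: Δl = 2.1/cos23.6° = 2.292 m; N'_3 = 118·cos23.6° − 5·2.292 = 96.7; c'Δl = 15.35; W sinα = 47.2
Slice 4: Δl = 2.4/cos45.7° = 3.436 m; N'_4 = 70·cos45.7° − 9·3.436 = 18.0; c'Δl = 23.02; W sinα = 50.1
Σc'Δl = 64.8 kN/m; ΣN' = 190.6 kN/m; ΣW sinα = 103.4 kN/m
Resisting = 64.8 + 190.6·tan21.4° = 64.8 + 74.7 = 139.4 kN/m
FS = 139.4 / 103.4 = 1.349

FS = 1.35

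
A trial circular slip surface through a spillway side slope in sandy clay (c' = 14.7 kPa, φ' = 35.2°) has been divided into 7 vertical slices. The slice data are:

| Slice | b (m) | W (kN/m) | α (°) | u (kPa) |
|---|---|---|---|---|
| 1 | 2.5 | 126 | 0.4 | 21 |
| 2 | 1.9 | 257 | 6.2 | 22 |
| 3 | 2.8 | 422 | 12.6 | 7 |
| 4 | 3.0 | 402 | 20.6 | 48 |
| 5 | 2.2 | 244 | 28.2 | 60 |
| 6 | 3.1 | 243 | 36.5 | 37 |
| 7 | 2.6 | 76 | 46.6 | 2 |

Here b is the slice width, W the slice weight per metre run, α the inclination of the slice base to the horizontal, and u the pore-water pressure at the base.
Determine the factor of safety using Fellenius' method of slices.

Ordinary method of slices: FS = Σ[c'·Δl_i + (W_i cosα_i − u_i·Δl_i)·tanφ'] / Σ W_i sinα_i, with Δl_i = b_i / cosα_i.
Slice 1: Δl = 2.5/cos0.4° = 2.500 m; N'_1 = 126·cos0.4° − 21·2.500 = 73.5; c'Δl = 36.75; W sinα = 0.9
Slice 2: Δl = 1.9/cos6.2° = 1.911 m; N'_2 = 257·cos6.2° − 22·1.911 = 213.5; c'Δl = 28.09; W sinα = 27.8
Slice 3: Δl = 2.8/cos12.6° = 2.869 m; N'_3 = 422·cos12.6° − 7·2.869 = 391.8; c'Δl = 42.18; W sinα = 92.1
Slice 4: Δl = 3.0/cos20.6° = 3.205 m; N'_4 = 402·cos20.6° − 48·3.205 = 222.5; c'Δl = 47.11; W sinα = 141.4
Slice 5: Δl = 2.2/cos28.2° = 2.496 m; N'_5 = 244·cos28.2° − 60·2.496 = 65.3; c'Δl = 36.70; W sinα = 115.3
Slice 6: Δl = 3.1/cos36.5° = 3.856 m; N'_6 = 243·cos36.5° − 37·3.856 = 52.7; c'Δl = 56.69; W sinα = 144.5
Slice 7: Δl = 2.6/cos46.6° = 3.784 m; N'_7 = 76·cos46.6° − 2·3.784 = 44.7; c'Δl = 55.63; W sinα = 55.2
Σc'Δl = 303.1 kN/m; ΣN' = 1063.7 kN/m; ΣW sinα = 577.2 kN/m
Resisting = 303.1 + 1063.7·tan35.2° = 303.1 + 750.4 = 1053.5 kN/m
FS = 1053.5 / 577.2 = 1.825

FS = 1.83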